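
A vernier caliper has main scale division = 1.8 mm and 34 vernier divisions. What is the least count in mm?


LC = MSD / n_div
= 1.8 / 34
= 0.0529

0.0529


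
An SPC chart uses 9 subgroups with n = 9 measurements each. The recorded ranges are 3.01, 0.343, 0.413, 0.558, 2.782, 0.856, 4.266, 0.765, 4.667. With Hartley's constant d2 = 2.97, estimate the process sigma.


R_bar = (3.01 + 0.343 + 0.413 + 0.558 + 2.782 + 0.856 + 4.266 + 0.765 + 4.667) / 9
R_bar = 17.66 / 9 = 1.9622222
sigma_hat = R_bar / d2 = 1.9622222 / 2.97 = 0.6607

0.6607


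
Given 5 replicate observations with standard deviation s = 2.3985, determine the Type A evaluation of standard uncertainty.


u_A = s / sqrt(n)
u_A = 2.3985 / sqrt(5)
u_A = 2.3985 / 2.236068
u_A = 1.0726

1.0726


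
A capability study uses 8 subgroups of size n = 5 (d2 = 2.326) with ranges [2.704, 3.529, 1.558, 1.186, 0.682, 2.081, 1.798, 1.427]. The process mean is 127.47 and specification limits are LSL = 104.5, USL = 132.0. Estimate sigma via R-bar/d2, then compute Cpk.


R_bar = (2.704 + 3.529 + 1.558 + 1.186 + 0.682 + 2.081 + 1.798 + 1.427) / 8 = 1.870625
sigma = R_bar / d2 = 1.870625 / 2.326 = 0.80422399
Cp = (USL - LSL)/(6*sigma) = (132.0 - 104.5)/(6*0.80422399) = 5.6991
Cpu = (132.0 - 127.47)/(3*0.80422399) = 1.8776
Cpl = (127.47 - 104.5)/(3*0.80422399) = 9.5206
Cpk = min(Cpu, Cpl) = 1.8776

1.8776


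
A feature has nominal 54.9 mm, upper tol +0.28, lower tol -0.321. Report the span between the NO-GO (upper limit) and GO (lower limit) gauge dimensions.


GO = nominal - lower_tol (smallest hole = maximum material condition)
GO = 54.9 - 0.321 = 54.579
NO-GO = nominal + upper_tol (largest hole = least material condition)
NO-GO = 54.9 + 0.28 = 55.18
spread = NO-GO - GO = 55.18 - 54.579 = 0.6010

0.6010


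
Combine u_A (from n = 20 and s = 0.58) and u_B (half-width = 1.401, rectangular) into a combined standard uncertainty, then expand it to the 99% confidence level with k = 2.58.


u_A = s / sqrt(n) = 0.58 / sqrt(20) = 0.12969194
u_B = half_width / sqrt(3) = 1.401 / sqrt(3) = 0.80886773
uc = sqrt(u_A^2 + u_B^2) = sqrt(0.12969194^2 + 0.80886773^2) = 0.819199
U = k * uc = 2.58 * 0.819199
U = 2.1135

2.1135


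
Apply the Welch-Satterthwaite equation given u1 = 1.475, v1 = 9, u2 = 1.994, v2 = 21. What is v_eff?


uc = sqrt(u1^2 + u2^2) = sqrt(1.475^2 + 1.994^2) = 2.4802542
v_eff = uc^4 / (u1^4/v1 + u2^4/v2)
= 2.4802542^4 / (1.475^4/9 + 1.994^4/21)
= 37.842932 / 1.2787301
v_eff = 29.5942

29.5942


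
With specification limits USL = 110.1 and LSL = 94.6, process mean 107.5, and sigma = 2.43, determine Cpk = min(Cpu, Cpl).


Cpu = (USL - mean) / (3*sigma) = (110.1 - 107.5) / (3*2.43) = 0.3567
Cpl = (mean - LSL) / (3*sigma) = (107.5 - 94.6) / (3*2.43) = 1.7695
Cpk = min(Cpu, Cpl) = 0.3567

0.3567


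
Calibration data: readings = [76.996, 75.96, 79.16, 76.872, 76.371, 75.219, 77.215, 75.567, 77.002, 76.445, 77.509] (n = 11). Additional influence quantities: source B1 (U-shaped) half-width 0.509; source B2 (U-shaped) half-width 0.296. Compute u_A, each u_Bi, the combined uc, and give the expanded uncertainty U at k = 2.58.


mean = (76.996 + 75.96 + 79.16 + 76.872 + 76.371 + 75.219 + 77.215 + 75.567 + 77.002 + 76.445 + 77.509) / 11 = 76.756
s = sqrt(sum((x - mean)^2)/(n-1)) = 1.0650413
u_A = s / sqrt(n) = 1.0650413 / sqrt(11) = 0.32112203
u_B1 = 0.509 / sqrt(2) = 0.35991735
u_B2 = 0.296 / sqrt(2) = 0.20930361
uc = sqrt(0.32112203^2 + 0.35991735^2 + 0.20930361^2) = 0.52580211
U = k * uc = 2.58 * 0.52580211
U = 1.3566

1.3566


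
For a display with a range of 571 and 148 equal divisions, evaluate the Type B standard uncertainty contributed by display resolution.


resolution = range / divisions
resolution = 571 / 148 = 3.8581081
u_res = resolution / (2*sqrt(3))
u_res = 3.8581081 / 3.4641016
u_res = 1.1137

1.1137


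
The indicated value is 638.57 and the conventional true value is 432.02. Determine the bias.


Systematic error = measured - true
= 638.57 - 432.02
= 206.5500

206.5500


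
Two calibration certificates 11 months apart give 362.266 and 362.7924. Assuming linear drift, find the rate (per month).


rate = (v2 - v1) / months
= (362.7924 - 362.266) / 11
= 0.5264 / 11
= 0.0479

0.0479


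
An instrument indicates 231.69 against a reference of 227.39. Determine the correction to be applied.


Correction = standard - reading
= 227.39 - 231.69
= -4.3000

-4.3000


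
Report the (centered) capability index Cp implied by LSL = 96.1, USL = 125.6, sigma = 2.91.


Cp = (USL - LSL) / (6 * sigma)
= (125.6 - 96.1) / (6 * 2.91)
= 29.5000 / 17.4600
= 1.6896

1.6896


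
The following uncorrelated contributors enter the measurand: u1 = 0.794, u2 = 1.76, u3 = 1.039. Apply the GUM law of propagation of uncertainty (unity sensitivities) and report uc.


uc = sqrt(0.794^2 + 1.76^2 + 1.039^2)
uc = sqrt(4.807557)
uc = 2.1926

2.1926


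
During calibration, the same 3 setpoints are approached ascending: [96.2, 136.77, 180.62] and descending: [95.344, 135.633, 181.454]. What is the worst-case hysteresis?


|96.2 - 95.344| = 0.8560
|136.77 - 135.633| = 1.1370
|180.62 - 181.454| = 0.8340
hysteresis = max(diffs) = 1.1370

1.1370


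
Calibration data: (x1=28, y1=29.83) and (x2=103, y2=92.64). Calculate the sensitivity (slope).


slope = (y2 - y1) / (x2 - x1)
= (92.64 - 29.83) / (103 - 28)
= 62.8100 / 75
= 0.8375

0.8375


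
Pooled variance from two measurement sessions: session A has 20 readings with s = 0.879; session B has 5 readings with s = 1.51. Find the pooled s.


s_p = sqrt(((n1-1)*s1^2 + (n2-1)*s2^2) / (n1+n2-2))
numerator = (20-1)*0.879^2 + (5-1)*1.51^2 = 14.680179 + 9.1204 = 23.800579
denominator = 20 + 5 - 2 = 23
s_p^2 = 23.800579 / 23 = 1.0348078
s_p = sqrt(1.0348078) = 1.0173

1.0173


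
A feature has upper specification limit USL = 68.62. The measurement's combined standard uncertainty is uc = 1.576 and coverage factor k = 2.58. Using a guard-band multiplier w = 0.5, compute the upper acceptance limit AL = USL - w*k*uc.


U = k * uc = 2.58 * 1.576 = 4.06608
guard band g = w * U = 0.5 * 4.06608 = 2.03304
AL = USL - g = 68.62 - 2.03304
AL = 66.5870

66.5870


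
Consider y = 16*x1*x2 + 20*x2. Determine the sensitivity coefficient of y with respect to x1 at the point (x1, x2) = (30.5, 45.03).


y = 16*x1*x2 + 20*x2
dy/dx1 = 16*x2
Evaluate at x2 = 45.03: c1 = 16 * 45.03
c1 = 720.4800

720.4800


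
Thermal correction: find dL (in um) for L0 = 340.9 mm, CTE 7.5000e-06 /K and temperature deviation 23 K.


dL = L * alpha * dT
= 340.9 * 7.5000e-06 * 23
= 0.0588053 mm
dL_um = 0.0588053 * 1000 = 58.8053 um

58.8053


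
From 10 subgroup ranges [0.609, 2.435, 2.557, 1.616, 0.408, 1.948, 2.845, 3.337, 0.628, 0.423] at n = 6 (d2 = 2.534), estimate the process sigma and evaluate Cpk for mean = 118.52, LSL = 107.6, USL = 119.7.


R_bar = (0.609 + 2.435 + 2.557 + 1.616 + 0.408 + 1.948 + 2.845 + 3.337 + 0.628 + 0.423) / 10 = 1.6806
sigma = R_bar / d2 = 1.6806 / 2.534 = 0.66322021
Cp = (USL - LSL)/(6*sigma) = (119.7 - 107.6)/(6*0.66322021) = 3.0407
Cpu = (119.7 - 118.52)/(3*0.66322021) = 0.5931
Cpl = (118.52 - 107.6)/(3*0.66322021) = 5.4884
Cpk = min(Cpu, Cpl) = 0.5931

0.5931


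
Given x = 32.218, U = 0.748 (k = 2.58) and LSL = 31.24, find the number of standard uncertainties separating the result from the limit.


u = U / k = 0.748 / 2.58 = 0.28992248
margin = |LSL - x| = |31.24 - 32.218| = 0.978
z = margin / u = 0.978 / 0.28992248
z = 3.3733

3.3733


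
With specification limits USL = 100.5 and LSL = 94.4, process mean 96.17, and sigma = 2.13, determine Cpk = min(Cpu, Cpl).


Cpu = (USL - mean) / (3*sigma) = (100.5 - 96.17) / (3*2.13) = 0.6776
Cpl = (mean - LSL) / (3*sigma) = (96.17 - 94.4) / (3*2.13) = 0.2770
Cpk = min(Cpu, Cpl) = 0.2770

0.2770


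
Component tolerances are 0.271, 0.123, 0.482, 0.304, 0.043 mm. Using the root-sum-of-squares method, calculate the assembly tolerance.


RSS = sqrt(0.271^2 + 0.123^2 + 0.482^2 + 0.304^2 + 0.043^2)
= sqrt(0.415159)
= 0.6443

0.6443


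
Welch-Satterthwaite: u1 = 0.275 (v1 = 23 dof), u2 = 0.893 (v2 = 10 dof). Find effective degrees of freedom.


uc = sqrt(u1^2 + u2^2) = sqrt(0.275^2 + 0.893^2) = 0.93438429
v_eff = uc^4 / (u1^4/v1 + u2^4/v2)
= 0.93438429^4 / (0.275^4/23 + 0.893^4/10)
= 0.76225821 / 0.063841149
v_eff = 11.9399

11.9399


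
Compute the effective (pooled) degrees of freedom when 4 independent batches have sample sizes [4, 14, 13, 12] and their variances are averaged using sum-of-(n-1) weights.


nu = sum_i (n_i - 1)
nu = ((4 - 1) + (14 - 1) + (13 - 1) + (12 - 1))
nu = 3 + 13 + 12 + 11
nu = 39

39


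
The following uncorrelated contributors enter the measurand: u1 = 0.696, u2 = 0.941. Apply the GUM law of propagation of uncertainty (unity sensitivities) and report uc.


uc = sqrt(0.696^2 + 0.941^2)
uc = sqrt(1.369897)
uc = 1.1704

1.1704


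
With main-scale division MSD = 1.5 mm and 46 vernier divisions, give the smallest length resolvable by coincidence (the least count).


LC = MSD / n_div
= 1.5 / 46
= 0.0326

0.0326


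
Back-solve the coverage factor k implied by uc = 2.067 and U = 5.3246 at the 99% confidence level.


k = U / uc
k = 5.3246 / 2.067
k = 2.576

2.576


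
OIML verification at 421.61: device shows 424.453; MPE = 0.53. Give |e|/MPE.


e = indication - reference = 424.453 - 421.61 = 2.8430
|e| = 2.8430
ratio = |e| / MPE = 2.8430 / 0.53
ratio = 5.3642

5.3642


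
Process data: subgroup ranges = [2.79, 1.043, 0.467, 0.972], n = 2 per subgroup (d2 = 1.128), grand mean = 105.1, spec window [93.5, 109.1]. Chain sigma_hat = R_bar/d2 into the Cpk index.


R_bar = (2.79 + 1.043 + 0.467 + 0.972) / 4 = 1.318
sigma = R_bar / d2 = 1.318 / 1.128 = 1.1684397
Cp = (USL - LSL)/(6*sigma) = (109.1 - 93.5)/(6*1.1684397) = 2.2252
Cpu = (109.1 - 105.1)/(3*1.1684397) = 1.1411
Cpl = (105.1 - 93.5)/(3*1.1684397) = 3.3093
Cpk = min(Cpu, Cpl) = 1.1411

1.1411


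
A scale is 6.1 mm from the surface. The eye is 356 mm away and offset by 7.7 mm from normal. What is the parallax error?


error = h * offset / d
= 6.1 * 7.7 / 356
= 0.1319

0.1319


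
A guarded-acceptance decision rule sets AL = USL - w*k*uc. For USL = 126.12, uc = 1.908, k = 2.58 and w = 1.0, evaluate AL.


U = k * uc = 2.58 * 1.908 = 4.92264
guard band g = w * U = 1.0 * 4.92264 = 4.92264
AL = USL - g = 126.12 - 4.92264
AL = 121.1974

121.1974


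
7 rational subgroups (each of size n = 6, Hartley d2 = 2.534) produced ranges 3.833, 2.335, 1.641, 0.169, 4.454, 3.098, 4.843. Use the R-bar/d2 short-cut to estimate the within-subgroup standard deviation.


R_bar = (3.833 + 2.335 + 1.641 + 0.169 + 4.454 + 3.098 + 4.843) / 7
R_bar = 20.373 / 7 = 2.9104286
sigma_hat = R_bar / d2 = 2.9104286 / 2.534 = 1.1486

1.1486


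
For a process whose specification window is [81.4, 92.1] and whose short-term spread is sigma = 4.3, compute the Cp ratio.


Cp = (USL - LSL) / (6 * sigma)
= (92.1 - 81.4) / (6 * 4.3)
= 10.7000 / 25.8000
= 0.4147

0.4147


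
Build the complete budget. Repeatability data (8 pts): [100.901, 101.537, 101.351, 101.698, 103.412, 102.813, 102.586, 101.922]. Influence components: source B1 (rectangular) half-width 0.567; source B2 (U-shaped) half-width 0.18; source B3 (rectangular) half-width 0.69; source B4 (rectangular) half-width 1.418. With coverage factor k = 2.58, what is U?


mean = (100.901 + 101.537 + 101.351 + 101.698 + 103.412 + 102.813 + 102.586 + 101.922) / 8 = 102.0275
s = sqrt(sum((x - mean)^2)/(n-1)) = 0.83944863
u_A = s / sqrt(n) = 0.83944863 / sqrt(8) = 0.29678991
u_B1 = 0.567 / sqrt(3) = 0.3273576
u_B2 = 0.18 / sqrt(2) = 0.12727922
u_B3 = 0.69 / sqrt(3) = 0.39837169
u_B4 = 1.418 / sqrt(3) = 0.81868268
uc = sqrt(0.29678991^2 + 0.3273576^2 + 0.12727922^2 + 0.39837169^2 + 0.81868268^2) = 1.0199944
U = k * uc = 2.58 * 1.0199944
U = 2.6316

2.6316


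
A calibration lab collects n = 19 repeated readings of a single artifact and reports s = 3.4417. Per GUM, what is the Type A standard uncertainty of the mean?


u_A = s / sqrt(n)
u_A = 3.4417 / sqrt(19)
u_A = 3.4417 / 4.3588989
u_A = 0.7896

0.7896


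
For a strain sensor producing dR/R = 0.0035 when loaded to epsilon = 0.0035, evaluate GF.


GF = (dR/R) / epsilon
= 0.0035 / 0.0035
= 1.0000

1.0000


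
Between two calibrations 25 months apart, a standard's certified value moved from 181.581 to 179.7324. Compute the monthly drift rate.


rate = (v2 - v1) / months
= (179.7324 - 181.581) / 25
= -1.8486 / 25
= -0.0739

-0.0739


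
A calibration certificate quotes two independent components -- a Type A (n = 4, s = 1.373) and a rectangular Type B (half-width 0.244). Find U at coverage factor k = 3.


u_A = s / sqrt(n) = 1.373 / sqrt(4) = 0.6865
u_B = half_width / sqrt(3) = 0.244 / sqrt(3) = 0.14087347
uc = sqrt(u_A^2 + u_B^2) = sqrt(0.6865^2 + 0.14087347^2) = 0.70080495
U = k * uc = 3 * 0.70080495
U = 2.1024

2.1024


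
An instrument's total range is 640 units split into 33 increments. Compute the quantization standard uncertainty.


resolution = range / divisions
resolution = 640 / 33 = 19.393939
u_res = resolution / (2*sqrt(3))
u_res = 19.393939 / 3.4641016
u_res = 5.5985

5.5985


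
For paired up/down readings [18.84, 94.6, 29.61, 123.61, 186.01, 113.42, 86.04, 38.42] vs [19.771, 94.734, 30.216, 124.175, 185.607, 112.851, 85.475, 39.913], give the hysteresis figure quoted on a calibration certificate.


|18.84 - 19.771| = 0.9310
|94.6 - 94.734| = 0.1340
|29.61 - 30.216| = 0.6060
|123.61 - 124.175| = 0.5650
|186.01 - 185.607| = 0.4030
|113.42 - 112.851| = 0.5690
|86.04 - 85.475| = 0.5650
|38.42 - 39.913| = 1.4930
hysteresis = max(diffs) = 1.4930

1.4930


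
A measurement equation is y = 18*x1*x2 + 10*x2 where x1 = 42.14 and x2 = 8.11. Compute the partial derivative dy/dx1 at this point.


y = 18*x1*x2 + 10*x2
dy/dx1 = 18*x2
Evaluate at x2 = 8.11: c1 = 18 * 8.11
c1 = 145.9800

145.9800


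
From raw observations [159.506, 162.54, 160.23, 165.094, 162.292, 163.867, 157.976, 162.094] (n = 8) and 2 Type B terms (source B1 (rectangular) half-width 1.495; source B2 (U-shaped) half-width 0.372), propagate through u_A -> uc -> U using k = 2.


mean = (159.506 + 162.54 + 160.23 + 165.094 + 162.292 + 163.867 + 157.976 + 162.094) / 8 = 161.699875
s = sqrt(sum((x - mean)^2)/(n-1)) = 2.3381659
u_A = s / sqrt(n) = 2.3381659 / sqrt(8) = 0.82666648
u_B1 = 1.495 / sqrt(3) = 0.86313865
u_B2 = 0.372 / sqrt(2) = 0.26304372
uc = sqrt(0.82666648^2 + 0.86313865^2 + 0.26304372^2) = 1.2237556
U = k * uc = 2 * 1.2237556
U = 2.4475

2.4475


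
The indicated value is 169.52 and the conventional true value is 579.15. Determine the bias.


Systematic error = measured - true
= 169.52 - 579.15
= -409.6300

-409.6300


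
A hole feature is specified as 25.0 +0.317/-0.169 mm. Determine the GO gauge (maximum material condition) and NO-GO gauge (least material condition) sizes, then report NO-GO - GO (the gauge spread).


GO = nominal - lower_tol (smallest hole = maximum material condition)
GO = 25.0 - 0.169 = 24.831
NO-GO = nominal + upper_tol (largest hole = least material condition)
NO-GO = 25.0 + 0.317 = 25.317
spread = NO-GO - GO = 25.317 - 24.831 = 0.4860

0.4860


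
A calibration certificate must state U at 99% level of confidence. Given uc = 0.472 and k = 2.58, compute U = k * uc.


U = k * uc
U = 2.58 * 0.472
U = 1.2178

1.2178


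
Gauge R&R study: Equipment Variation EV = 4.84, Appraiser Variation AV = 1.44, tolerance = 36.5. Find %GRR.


GRR = sqrt(EV^2 + AV^2) = sqrt(4.84^2 + 1.44^2) = 5.0496733
%GRR = GRR / tol * 100 = 5.0496733 / 36.5 * 100
%GRR = 13.8347

13.8347


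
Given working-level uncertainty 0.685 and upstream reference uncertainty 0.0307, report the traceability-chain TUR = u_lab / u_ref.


TUR = u_lab / u_ref
= 0.685 / 0.0307
= 22.3127

22.3127


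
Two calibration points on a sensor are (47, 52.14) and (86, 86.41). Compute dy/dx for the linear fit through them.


slope = (y2 - y1) / (x2 - x1)
= (86.41 - 52.14) / (86 - 47)
= 34.2700 / 39
= 0.8787

0.8787


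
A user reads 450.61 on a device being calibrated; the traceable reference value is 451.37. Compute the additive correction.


Correction = standard - reading
= 451.37 - 450.61
= 0.7600

0.7600


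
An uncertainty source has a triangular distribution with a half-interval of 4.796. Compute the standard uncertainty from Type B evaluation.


u_B = half_width / sqrt(6)
u_B = 4.796 / 2.4494897
u_B = 1.9580

1.9580


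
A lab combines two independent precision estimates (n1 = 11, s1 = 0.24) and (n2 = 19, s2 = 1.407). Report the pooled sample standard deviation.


s_p = sqrt(((n1-1)*s1^2 + (n2-1)*s2^2) / (n1+n2-2))
numerator = (11-1)*0.24^2 + (19-1)*1.407^2 = 0.576 + 35.633682 = 36.209682
denominator = 11 + 19 - 2 = 28
s_p^2 = 36.209682 / 28 = 1.2932029
s_p = sqrt(1.2932029) = 1.1372

1.1372


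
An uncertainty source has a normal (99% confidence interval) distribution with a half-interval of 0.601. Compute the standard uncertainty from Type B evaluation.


u_B = half_width / 2.576
u_B = 0.601 / 2.576
u_B = 0.2333

0.2333


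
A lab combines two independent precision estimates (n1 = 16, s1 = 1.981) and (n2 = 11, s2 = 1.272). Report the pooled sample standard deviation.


s_p = sqrt(((n1-1)*s1^2 + (n2-1)*s2^2) / (n1+n2-2))
numerator = (16-1)*1.981^2 + (11-1)*1.272^2 = 58.865415 + 16.17984 = 75.045255
denominator = 16 + 11 - 2 = 25
s_p^2 = 75.045255 / 25 = 3.0018102
s_p = sqrt(3.0018102) = 1.7326

1.7326


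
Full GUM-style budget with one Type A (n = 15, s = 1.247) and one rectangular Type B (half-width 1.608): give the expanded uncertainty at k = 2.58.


u_A = s / sqrt(n) = 1.247 / sqrt(15) = 0.32197402
u_B = half_width / sqrt(3) = 1.608 / sqrt(3) = 0.92837923
uc = sqrt(u_A^2 + u_B^2) = sqrt(0.32197402^2 + 0.92837923^2) = 0.98262672
U = k * uc = 2.58 * 0.98262672
U = 2.5352

2.5352


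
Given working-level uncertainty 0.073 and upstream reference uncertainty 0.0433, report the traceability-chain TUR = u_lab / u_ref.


TUR = u_lab / u_ref
= 0.073 / 0.0433
= 1.6859

1.6859


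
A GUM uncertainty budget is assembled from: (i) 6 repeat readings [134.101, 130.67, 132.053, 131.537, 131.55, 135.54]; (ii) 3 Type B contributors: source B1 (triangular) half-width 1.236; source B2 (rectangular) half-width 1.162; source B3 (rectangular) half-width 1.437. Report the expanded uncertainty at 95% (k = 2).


mean = (134.101 + 130.67 + 132.053 + 131.537 + 131.55 + 135.54) / 6 = 132.5751667
s = sqrt(sum((x - mean)^2)/(n-1)) = 1.8519978
u_A = s / sqrt(n) = 1.8519978 / sqrt(6) = 0.75607494
u_B1 = 1.236 / sqrt(6) = 0.50459489
u_B2 = 1.162 / sqrt(3) = 0.67088101
u_B3 = 1.437 / sqrt(3) = 0.82965234
uc = sqrt(0.75607494^2 + 0.50459489^2 + 0.67088101^2 + 0.82965234^2) = 1.4016667
U = k * uc = 2 * 1.4016667
U = 2.8033

2.8033


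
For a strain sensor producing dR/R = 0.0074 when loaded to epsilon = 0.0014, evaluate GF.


GF = (dR/R) / epsilon
= 0.0074 / 0.0014
= 5.2857

5.2857


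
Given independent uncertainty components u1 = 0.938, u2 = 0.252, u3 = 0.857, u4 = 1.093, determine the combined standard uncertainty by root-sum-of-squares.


uc = sqrt(0.938^2 + 0.252^2 + 0.857^2 + 1.093^2)
uc = sqrt(2.872446)
uc = 1.6948

1.6948


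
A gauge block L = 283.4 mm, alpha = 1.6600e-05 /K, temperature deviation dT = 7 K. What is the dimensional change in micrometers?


dL = L * alpha * dT
= 283.4 * 1.6600e-05 * 7
= 0.0329311 mm
dL_um = 0.0329311 * 1000 = 32.9311 um

32.9311


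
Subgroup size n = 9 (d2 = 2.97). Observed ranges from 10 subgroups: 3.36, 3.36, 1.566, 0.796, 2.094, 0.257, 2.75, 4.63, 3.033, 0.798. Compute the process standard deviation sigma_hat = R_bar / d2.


R_bar = (3.36 + 3.36 + 1.566 + 0.796 + 2.094 + 0.257 + 2.75 + 4.63 + 3.033 + 0.798) / 10
R_bar = 22.644 / 10 = 2.2644
sigma_hat = R_bar / d2 = 2.2644 / 2.97 = 0.7624

0.7624


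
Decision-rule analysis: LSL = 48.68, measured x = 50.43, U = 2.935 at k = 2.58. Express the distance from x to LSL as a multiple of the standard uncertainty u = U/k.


u = U / k = 2.935 / 2.58 = 1.1375969
margin = |LSL - x| = |48.68 - 50.43| = 1.75
z = margin / u = 1.75 / 1.1375969
z = 1.5383

1.5383


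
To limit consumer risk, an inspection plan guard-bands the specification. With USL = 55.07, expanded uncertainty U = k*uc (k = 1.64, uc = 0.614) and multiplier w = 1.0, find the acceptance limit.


U = k * uc = 1.64 * 0.614 = 1.00696
guard band g = w * U = 1.0 * 1.00696 = 1.00696
AL = USL - g = 55.07 - 1.00696
AL = 54.0630

54.0630


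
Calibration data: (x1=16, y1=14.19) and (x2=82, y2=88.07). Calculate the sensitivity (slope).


slope = (y2 - y1) / (x2 - x1)
= (88.07 - 14.19) / (82 - 16)
= 73.8800 / 66
= 1.1194

1.1194


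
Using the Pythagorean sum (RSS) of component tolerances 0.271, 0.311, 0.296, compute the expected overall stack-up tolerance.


RSS = sqrt(0.271^2 + 0.311^2 + 0.296^2)
= sqrt(0.257778)
= 0.5077

0.5077


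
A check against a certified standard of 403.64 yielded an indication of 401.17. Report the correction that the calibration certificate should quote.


Correction = standard - reading
= 403.64 - 401.17
= 2.4700

2.4700


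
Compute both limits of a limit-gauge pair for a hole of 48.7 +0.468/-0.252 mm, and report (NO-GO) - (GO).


GO = nominal - lower_tol (smallest hole = maximum material condition)
GO = 48.7 - 0.252 = 48.448
NO-GO = nominal + upper_tol (largest hole = least material condition)
NO-GO = 48.7 + 0.468 = 49.168
spread = NO-GO - GO = 49.168 - 48.448 = 0.7200

0.7200


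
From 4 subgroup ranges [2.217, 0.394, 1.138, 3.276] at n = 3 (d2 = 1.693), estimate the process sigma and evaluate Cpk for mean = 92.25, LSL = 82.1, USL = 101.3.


R_bar = (2.217 + 0.394 + 1.138 + 3.276) / 4 = 1.75625
sigma = R_bar / d2 = 1.75625 / 1.693 = 1.0373597
Cp = (USL - LSL)/(6*sigma) = (101.3 - 82.1)/(6*1.0373597) = 3.0848
Cpu = (101.3 - 92.25)/(3*1.0373597) = 2.9080
Cpl = (92.25 - 82.1)/(3*1.0373597) = 3.2615
Cpk = min(Cpu, Cpl) = 2.9080

2.9080


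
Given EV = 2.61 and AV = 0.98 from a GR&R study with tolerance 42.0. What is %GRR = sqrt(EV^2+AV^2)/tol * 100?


GRR = sqrt(EV^2 + AV^2) = sqrt(2.61^2 + 0.98^2) = 2.7879204
%GRR = GRR / tol * 100 = 2.7879204 / 42.0 * 100
%GRR = 6.6379

6.6379


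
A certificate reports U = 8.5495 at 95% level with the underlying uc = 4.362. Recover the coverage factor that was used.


k = U / uc
k = 8.5495 / 4.362
k = 1.96

1.96


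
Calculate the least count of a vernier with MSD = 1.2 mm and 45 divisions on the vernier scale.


LC = MSD / n_div
= 1.2 / 45
= 0.0267

0.0267


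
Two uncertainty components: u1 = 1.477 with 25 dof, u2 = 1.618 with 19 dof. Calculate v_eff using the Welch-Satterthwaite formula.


uc = sqrt(u1^2 + u2^2) = sqrt(1.477^2 + 1.618^2) = 2.1907654
v_eff = uc^4 / (u1^4/v1 + u2^4/v2)
= 2.1907654^4 / (1.477^4/25 + 1.618^4/19)
= 23.034749 / 0.55107465
v_eff = 41.7997

41.7997


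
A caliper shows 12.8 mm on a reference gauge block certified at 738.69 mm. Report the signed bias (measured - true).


Systematic error = measured - true
= 12.8 - 738.69
= -725.8900

-725.8900


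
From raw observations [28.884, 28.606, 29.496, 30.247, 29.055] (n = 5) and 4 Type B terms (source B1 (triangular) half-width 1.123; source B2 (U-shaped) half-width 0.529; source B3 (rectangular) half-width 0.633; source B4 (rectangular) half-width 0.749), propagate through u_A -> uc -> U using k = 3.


mean = (28.884 + 28.606 + 29.496 + 30.247 + 29.055) / 5 = 29.2576
s = sqrt(sum((x - mean)^2)/(n-1)) = 0.64049848
u_A = s / sqrt(n) = 0.64049848 / sqrt(5) = 0.28643963
u_B1 = 1.123 / sqrt(6) = 0.45846283
u_B2 = 0.529 / sqrt(2) = 0.37405949
u_B3 = 0.633 / sqrt(3) = 0.36546272
u_B4 = 0.749 / sqrt(3) = 0.43243535
uc = sqrt(0.28643963^2 + 0.45846283^2 + 0.37405949^2 + 0.36546272^2 + 0.43243535^2) = 0.86759418
U = k * uc = 3 * 0.86759418
U = 2.6028

2.6028


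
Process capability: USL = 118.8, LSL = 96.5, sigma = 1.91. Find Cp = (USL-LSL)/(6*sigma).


Cp = (USL - LSL) / (6 * sigma)
= (118.8 - 96.5) / (6 * 1.91)
= 22.3000 / 11.4600
= 1.9459

1.9459


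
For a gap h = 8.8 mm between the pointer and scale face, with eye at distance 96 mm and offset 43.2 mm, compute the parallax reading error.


error = h * offset / d
= 8.8 * 43.2 / 96
= 3.9600

3.9600


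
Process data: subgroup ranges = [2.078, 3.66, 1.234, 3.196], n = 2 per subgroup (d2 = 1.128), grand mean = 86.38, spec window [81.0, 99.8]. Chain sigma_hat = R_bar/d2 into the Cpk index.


R_bar = (2.078 + 3.66 + 1.234 + 3.196) / 4 = 2.542
sigma = R_bar / d2 = 2.542 / 1.128 = 2.2535461
Cp = (USL - LSL)/(6*sigma) = (99.8 - 81.0)/(6*2.2535461) = 1.3904
Cpu = (99.8 - 86.38)/(3*2.2535461) = 1.9850
Cpl = (86.38 - 81.0)/(3*2.2535461) = 0.7958
Cpk = min(Cpu, Cpl) = 0.7958

0.7958


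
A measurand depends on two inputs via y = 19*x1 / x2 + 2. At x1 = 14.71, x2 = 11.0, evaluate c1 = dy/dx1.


y = 19*x1 / x2 + 2
dy/dx1 = 19/x2
Evaluate at x2 = 11.0: c1 = 19 / 11.0
c1 = 1.7273

1.7273


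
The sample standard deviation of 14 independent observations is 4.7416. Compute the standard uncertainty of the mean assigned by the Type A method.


u_A = s / sqrt(n)
u_A = 4.7416 / sqrt(14)
u_A = 4.7416 / 3.7416574
u_A = 1.2672

1.2672


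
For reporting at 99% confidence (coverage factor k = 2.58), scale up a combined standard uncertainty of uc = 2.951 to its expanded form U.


U = k * uc
U = 2.58 * 2.951
U = 7.6136

7.6136


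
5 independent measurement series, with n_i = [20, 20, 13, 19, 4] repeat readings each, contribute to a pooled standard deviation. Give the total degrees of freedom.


nu = sum_i (n_i - 1)
nu = ((20 - 1) + (20 - 1) + (13 - 1) + (19 - 1) + (4 - 1))
nu = 19 + 19 + 12 + 18 + 3
nu = 71

71


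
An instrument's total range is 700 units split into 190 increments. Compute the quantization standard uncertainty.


resolution = range / divisions
resolution = 700 / 190 = 3.6842105
u_res = resolution / (2*sqrt(3))
u_res = 3.6842105 / 3.4641016
u_res = 1.0635

1.0635


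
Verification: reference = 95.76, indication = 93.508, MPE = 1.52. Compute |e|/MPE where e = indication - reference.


e = indication - reference = 93.508 - 95.76 = -2.2520
|e| = 2.2520
ratio = |e| / MPE = 2.2520 / 1.52
ratio = 1.4816

1.4816


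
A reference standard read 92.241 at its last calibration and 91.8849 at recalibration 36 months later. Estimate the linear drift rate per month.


rate = (v2 - v1) / months
= (91.8849 - 92.241) / 36
= -0.3561 / 36
= -0.0099

-0.0099


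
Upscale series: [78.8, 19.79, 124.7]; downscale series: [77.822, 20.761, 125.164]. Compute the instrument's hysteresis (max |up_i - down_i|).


|78.8 - 77.822| = 0.9780
|19.79 - 20.761| = 0.9710
|124.7 - 125.164| = 0.4640
hysteresis = max(diffs) = 0.9780

0.9780


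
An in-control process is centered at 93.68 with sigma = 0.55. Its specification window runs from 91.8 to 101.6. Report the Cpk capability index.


Cpu = (USL - mean) / (3*sigma) = (101.6 - 93.68) / (3*0.55) = 4.8000
Cpl = (mean - LSL) / (3*sigma) = (93.68 - 91.8) / (3*0.55) = 1.1394
Cpk = min(Cpu, Cpl) = 1.1394

1.1394


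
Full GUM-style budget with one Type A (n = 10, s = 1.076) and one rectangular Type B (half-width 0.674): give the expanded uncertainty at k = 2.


u_A = s / sqrt(n) = 1.076 / sqrt(10) = 0.34026108
u_B = half_width / sqrt(3) = 0.674 / sqrt(3) = 0.38913408
uc = sqrt(u_A^2 + u_B^2) = sqrt(0.34026108^2 + 0.38913408^2) = 0.51691676
U = k * uc = 2 * 0.51691676
U = 1.0338

1.0338


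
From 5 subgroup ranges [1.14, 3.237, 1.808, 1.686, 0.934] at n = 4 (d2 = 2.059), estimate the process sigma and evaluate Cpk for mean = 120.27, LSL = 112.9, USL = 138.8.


R_bar = (1.14 + 3.237 + 1.808 + 1.686 + 0.934) / 5 = 1.761
sigma = R_bar / d2 = 1.761 / 2.059 = 0.85526955
Cp = (USL - LSL)/(6*sigma) = (138.8 - 112.9)/(6*0.85526955) = 5.0471
Cpu = (138.8 - 120.27)/(3*0.85526955) = 7.2219
Cpl = (120.27 - 112.9)/(3*0.85526955) = 2.8724
Cpk = min(Cpu, Cpl) = 2.8724

2.8724


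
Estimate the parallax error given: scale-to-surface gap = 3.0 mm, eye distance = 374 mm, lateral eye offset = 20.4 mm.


error = h * offset / d
= 3.0 * 20.4 / 374
= 0.1636

0.1636


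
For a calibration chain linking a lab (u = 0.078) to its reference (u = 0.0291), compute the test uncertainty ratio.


TUR = u_lab / u_ref
= 0.078 / 0.0291
= 2.6804

2.6804


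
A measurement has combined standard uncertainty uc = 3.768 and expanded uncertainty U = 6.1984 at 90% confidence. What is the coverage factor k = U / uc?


k = U / uc
k = 6.1984 / 3.768
k = 1.645

1.645


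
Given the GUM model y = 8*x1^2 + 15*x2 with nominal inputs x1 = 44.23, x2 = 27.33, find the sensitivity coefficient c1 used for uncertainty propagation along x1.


y = 8*x1^2 + 15*x2
dy/dx1 = 2*8*x1
Evaluate at x1 = 44.23: c1 = 16 * 44.23
c1 = 707.6800

707.6800


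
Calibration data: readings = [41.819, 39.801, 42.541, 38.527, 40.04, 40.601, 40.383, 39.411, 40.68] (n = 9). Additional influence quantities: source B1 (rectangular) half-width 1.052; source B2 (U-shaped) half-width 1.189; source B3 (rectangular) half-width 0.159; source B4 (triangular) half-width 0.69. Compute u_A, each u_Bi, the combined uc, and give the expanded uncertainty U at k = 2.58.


mean = (41.819 + 39.801 + 42.541 + 38.527 + 40.04 + 40.601 + 40.383 + 39.411 + 40.68) / 9 = 40.42255556
s = sqrt(sum((x - mean)^2)/(n-1)) = 1.2086462
u_A = s / sqrt(n) = 1.2086462 / sqrt(9) = 0.40288207
u_B1 = 1.052 / sqrt(3) = 0.60737248
u_B2 = 1.189 / sqrt(2) = 0.84074996
u_B3 = 0.159 / sqrt(3) = 0.091798693
u_B4 = 0.69 / sqrt(6) = 0.28169132
uc = sqrt(0.40288207^2 + 0.60737248^2 + 0.84074996^2 + 0.091798693^2 + 0.28169132^2) = 1.1514568
U = k * uc = 2.58 * 1.1514568
U = 2.9708

2.9708


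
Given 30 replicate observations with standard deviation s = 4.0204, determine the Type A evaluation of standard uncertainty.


u_A = s / sqrt(n)
u_A = 4.0204 / sqrt(30)
u_A = 4.0204 / 5.4772256
u_A = 0.7340

0.7340


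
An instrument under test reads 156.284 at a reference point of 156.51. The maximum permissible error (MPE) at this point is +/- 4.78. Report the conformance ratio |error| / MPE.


e = indication - reference = 156.284 - 156.51 = -0.2260
|e| = 0.2260
ratio = |e| / MPE = 0.2260 / 4.78
ratio = 0.0473

0.0473


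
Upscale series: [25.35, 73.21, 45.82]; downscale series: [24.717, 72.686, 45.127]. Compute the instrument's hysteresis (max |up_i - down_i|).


|25.35 - 24.717| = 0.6330
|73.21 - 72.686| = 0.5240
|45.82 - 45.127| = 0.6930
hysteresis = max(diffs) = 0.6930

0.6930


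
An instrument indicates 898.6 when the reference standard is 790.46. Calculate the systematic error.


Systematic error = measured - true
= 898.6 - 790.46
= 108.1400

108.1400


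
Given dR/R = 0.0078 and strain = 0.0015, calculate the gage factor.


GF = (dR/R) / epsilon
= 0.0078 / 0.0015
= 5.2000

5.2000


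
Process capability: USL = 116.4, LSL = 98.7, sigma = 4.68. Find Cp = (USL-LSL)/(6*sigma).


Cp = (USL - LSL) / (6 * sigma)
= (116.4 - 98.7) / (6 * 4.68)
= 17.7000 / 28.0800
= 0.6303

0.6303


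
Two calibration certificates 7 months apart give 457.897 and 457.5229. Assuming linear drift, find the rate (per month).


rate = (v2 - v1) / months
= (457.5229 - 457.897) / 7
= -0.3741 / 7
= -0.0534

-0.0534


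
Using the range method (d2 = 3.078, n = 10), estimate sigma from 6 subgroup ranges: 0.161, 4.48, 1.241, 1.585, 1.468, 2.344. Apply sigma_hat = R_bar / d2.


R_bar = (0.161 + 4.48 + 1.241 + 1.585 + 1.468 + 2.344) / 6
R_bar = 11.279 / 6 = 1.8798333
sigma_hat = R_bar / d2 = 1.8798333 / 3.078 = 0.6107

0.6107


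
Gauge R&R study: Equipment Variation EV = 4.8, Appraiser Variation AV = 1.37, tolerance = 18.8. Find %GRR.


GRR = sqrt(EV^2 + AV^2) = sqrt(4.8^2 + 1.37^2) = 4.9916831
%GRR = GRR / tol * 100 = 4.9916831 / 18.8 * 100
%GRR = 26.5515

26.5515


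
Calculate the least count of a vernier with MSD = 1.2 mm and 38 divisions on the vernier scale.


LC = MSD / n_div
= 1.2 / 38
= 0.0316

0.0316


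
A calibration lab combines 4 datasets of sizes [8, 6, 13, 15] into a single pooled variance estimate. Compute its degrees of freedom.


nu = sum_i (n_i - 1)
nu = ((8 - 1) + (6 - 1) + (13 - 1) + (15 - 1))
nu = 7 + 5 + 12 + 14
nu = 38

38


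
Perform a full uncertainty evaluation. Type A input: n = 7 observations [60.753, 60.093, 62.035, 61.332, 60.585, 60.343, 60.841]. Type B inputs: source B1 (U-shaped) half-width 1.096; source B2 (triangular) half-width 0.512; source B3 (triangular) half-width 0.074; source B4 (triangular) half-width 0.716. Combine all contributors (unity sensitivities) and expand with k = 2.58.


mean = (60.753 + 60.093 + 62.035 + 61.332 + 60.585 + 60.343 + 60.841) / 7 = 60.85457143
s = sqrt(sum((x - mean)^2)/(n-1)) = 0.65143633
u_A = s / sqrt(n) = 0.65143633 / sqrt(7) = 0.24621979
u_B1 = 1.096 / sqrt(2) = 0.77498903
u_B2 = 0.512 / sqrt(6) = 0.20902312
u_B3 = 0.074 / sqrt(6) = 0.030210373
u_B4 = 0.716 / sqrt(6) = 0.29230578
uc = sqrt(0.24621979^2 + 0.77498903^2 + 0.20902312^2 + 0.030210373^2 + 0.29230578^2) = 0.88953818
U = k * uc = 2.58 * 0.88953818
U = 2.2950

2.2950


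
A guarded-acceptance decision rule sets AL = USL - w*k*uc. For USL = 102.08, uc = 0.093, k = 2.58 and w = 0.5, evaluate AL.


U = k * uc = 2.58 * 0.093 = 0.23994
guard band g = w * U = 0.5 * 0.23994 = 0.11997
AL = USL - g = 102.08 - 0.11997
AL = 101.9600

101.9600


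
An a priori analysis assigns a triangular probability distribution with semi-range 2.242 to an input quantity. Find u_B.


u_B = half_width / sqrt(6)
u_B = 2.242 / 2.4494897
u_B = 0.9153

0.9153


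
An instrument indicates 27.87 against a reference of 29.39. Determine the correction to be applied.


Correction = standard - reading
= 29.39 - 27.87
= 1.5200

1.5200


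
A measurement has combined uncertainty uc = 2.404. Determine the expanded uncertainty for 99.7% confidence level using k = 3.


U = k * uc
U = 3 * 2.404
U = 7.2120

7.2120


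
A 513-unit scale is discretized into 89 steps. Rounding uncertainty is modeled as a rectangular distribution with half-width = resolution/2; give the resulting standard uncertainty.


resolution = range / divisions
resolution = 513 / 89 = 5.7640449
u_res = resolution / (2*sqrt(3))
u_res = 5.7640449 / 3.4641016
u_res = 1.6639

1.6639


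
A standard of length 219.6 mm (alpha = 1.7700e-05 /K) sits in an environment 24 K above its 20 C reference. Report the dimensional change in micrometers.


dL = L * alpha * dT
= 219.6 * 1.7700e-05 * 24
= 0.0932861 mm
dL_um = 0.0932861 * 1000 = 93.2861 um

93.2861


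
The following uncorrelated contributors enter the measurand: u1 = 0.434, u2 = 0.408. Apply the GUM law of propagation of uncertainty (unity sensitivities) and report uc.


uc = sqrt(0.434^2 + 0.408^2)
uc = sqrt(0.35482)
uc = 0.5957

0.5957


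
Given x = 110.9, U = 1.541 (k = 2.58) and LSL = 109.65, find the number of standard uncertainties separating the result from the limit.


u = U / k = 1.541 / 2.58 = 0.59728682
margin = |LSL - x| = |109.65 - 110.9| = 1.25
z = margin / u = 1.25 / 0.59728682
z = 2.0928

2.0928


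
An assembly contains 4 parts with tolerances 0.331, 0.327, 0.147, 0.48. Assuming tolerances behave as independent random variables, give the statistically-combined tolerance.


RSS = sqrt(0.331^2 + 0.327^2 + 0.147^2 + 0.48^2)
= sqrt(0.468499)
= 0.6845

0.6845


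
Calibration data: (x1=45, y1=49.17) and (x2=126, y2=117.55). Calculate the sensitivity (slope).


slope = (y2 - y1) / (x2 - x1)
= (117.55 - 49.17) / (126 - 45)
= 68.3800 / 81
= 0.8442

0.8442


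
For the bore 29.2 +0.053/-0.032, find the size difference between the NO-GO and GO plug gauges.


GO = nominal - lower_tol (smallest hole = maximum material condition)
GO = 29.2 - 0.032 = 29.168
NO-GO = nominal + upper_tol (largest hole = least material condition)
NO-GO = 29.2 + 0.053 = 29.253
spread = NO-GO - GO = 29.253 - 29.168 = 0.0850

0.0850


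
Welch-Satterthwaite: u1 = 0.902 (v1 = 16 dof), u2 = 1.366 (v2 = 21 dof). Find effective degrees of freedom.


uc = sqrt(u1^2 + u2^2) = sqrt(0.902^2 + 1.366^2) = 1.6369362
v_eff = uc^4 / (u1^4/v1 + u2^4/v2)
= 1.6369362^4 / (0.902^4/16 + 1.366^4/21)
= 7.1800425 / 0.20717158
v_eff = 34.6575

34.6575


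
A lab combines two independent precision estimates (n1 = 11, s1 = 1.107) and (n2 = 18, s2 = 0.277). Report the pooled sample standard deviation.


s_p = sqrt(((n1-1)*s1^2 + (n2-1)*s2^2) / (n1+n2-2))
numerator = (11-1)*1.107^2 + (18-1)*0.277^2 = 12.25449 + 1.304393 = 13.558883
denominator = 11 + 18 - 2 = 27
s_p^2 = 13.558883 / 27 = 0.50218085
s_p = sqrt(0.50218085) = 0.7086

0.7086


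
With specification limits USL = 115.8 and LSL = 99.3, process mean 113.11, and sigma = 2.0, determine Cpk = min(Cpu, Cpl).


Cpu = (USL - mean) / (3*sigma) = (115.8 - 113.11) / (3*2.0) = 0.4483
Cpl = (mean - LSL) / (3*sigma) = (113.11 - 99.3) / (3*2.0) = 2.3017
Cpk = min(Cpu, Cpl) = 0.4483

0.4483


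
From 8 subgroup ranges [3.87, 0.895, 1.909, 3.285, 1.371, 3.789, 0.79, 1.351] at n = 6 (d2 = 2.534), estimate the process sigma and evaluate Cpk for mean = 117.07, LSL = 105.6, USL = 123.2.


R_bar = (3.87 + 0.895 + 1.909 + 3.285 + 1.371 + 3.789 + 0.79 + 1.351) / 8 = 2.1575
sigma = R_bar / d2 = 2.1575 / 2.534 = 0.85142068
Cp = (USL - LSL)/(6*sigma) = (123.2 - 105.6)/(6*0.85142068) = 3.4452
Cpu = (123.2 - 117.07)/(3*0.85142068) = 2.3999
Cpl = (117.07 - 105.6)/(3*0.85142068) = 4.4905
Cpk = min(Cpu, Cpl) = 2.3999

2.3999


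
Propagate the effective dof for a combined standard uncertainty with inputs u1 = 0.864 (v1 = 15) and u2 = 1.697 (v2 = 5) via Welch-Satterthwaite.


uc = sqrt(u1^2 + u2^2) = sqrt(0.864^2 + 1.697^2) = 1.904286
v_eff = uc^4 / (u1^4/v1 + u2^4/v2)
= 1.904286^4 / (0.864^4/15 + 1.697^4/5)
= 13.150089 / 1.6958104
v_eff = 7.7545

7.7545


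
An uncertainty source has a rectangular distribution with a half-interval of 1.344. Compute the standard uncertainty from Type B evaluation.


u_B = half_width / sqrt(3)
u_B = 1.344 / 1.7320508
u_B = 0.7760

0.7760


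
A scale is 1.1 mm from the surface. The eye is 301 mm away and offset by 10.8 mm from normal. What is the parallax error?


error = h * offset / d
= 1.1 * 10.8 / 301
= 0.0395

0.0395


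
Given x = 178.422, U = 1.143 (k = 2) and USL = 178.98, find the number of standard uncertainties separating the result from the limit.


u = U / k = 1.143 / 2 = 0.5715
margin = |USL - x| = |178.98 - 178.422| = 0.558
z = margin / u = 0.558 / 0.5715
z = 0.9764

0.9764


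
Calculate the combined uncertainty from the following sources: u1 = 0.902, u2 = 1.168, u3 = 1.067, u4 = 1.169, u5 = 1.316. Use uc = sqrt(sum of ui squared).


uc = sqrt(0.902^2 + 1.168^2 + 1.067^2 + 1.169^2 + 1.316^2)
uc = sqrt(6.414734)
uc = 2.5327

2.5327


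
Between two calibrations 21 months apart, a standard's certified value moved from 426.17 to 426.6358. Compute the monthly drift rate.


rate = (v2 - v1) / months
= (426.6358 - 426.17) / 21
= 0.4658 / 21
= 0.0222

0.0222


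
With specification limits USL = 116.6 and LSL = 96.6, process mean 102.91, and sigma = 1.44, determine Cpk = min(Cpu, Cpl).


Cpu = (USL - mean) / (3*sigma) = (116.6 - 102.91) / (3*1.44) = 3.1690
Cpl = (mean - LSL) / (3*sigma) = (102.91 - 96.6) / (3*1.44) = 1.4606
Cpk = min(Cpu, Cpl) = 1.4606

1.4606


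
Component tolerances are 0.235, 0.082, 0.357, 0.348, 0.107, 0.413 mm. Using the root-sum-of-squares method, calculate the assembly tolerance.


RSS = sqrt(0.235^2 + 0.082^2 + 0.357^2 + 0.348^2 + 0.107^2 + 0.413^2)
= sqrt(0.49252)
= 0.7018

0.7018


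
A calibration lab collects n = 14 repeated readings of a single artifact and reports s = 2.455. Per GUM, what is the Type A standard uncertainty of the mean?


u_A = s / sqrt(n)
u_A = 2.455 / sqrt(14)
u_A = 2.455 / 3.7416574
u_A = 0.6561

0.6561
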